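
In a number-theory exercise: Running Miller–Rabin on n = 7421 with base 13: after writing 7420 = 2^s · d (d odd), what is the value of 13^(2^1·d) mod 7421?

n − 1 = 7420 = 2^2 · 1855, so s = 2 and d = 1855.
x_0 = 13^1855 mod 7421 = 3663.
x_1 = 3663^2 mod 7421 = 401.

401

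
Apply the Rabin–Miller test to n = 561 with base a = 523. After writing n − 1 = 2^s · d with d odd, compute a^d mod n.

n − 1 = 560 = 2^4 · 35, so s = 4 and d = 35.
Repeated squaring mod 561: 523^1 ≡ 523, 523^2 ≡ 322, 523^4 ≡ 460, 523^8 ≡ 103, 523^16 ≡ 511, 523^32 ≡ 256.
35 = 32 + 2 + 1, so 523^35 ≡ 256·322·523 ≡ 208 (mod 561).

208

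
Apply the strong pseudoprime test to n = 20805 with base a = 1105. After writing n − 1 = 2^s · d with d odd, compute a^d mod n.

n − 1 = 20804 = 2^2 · 5201, so s = 2 and d = 5201.
1105^5201 mod 20805 = 5485.

5485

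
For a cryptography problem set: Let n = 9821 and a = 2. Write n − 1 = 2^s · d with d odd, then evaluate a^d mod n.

n − 1 = 9820 = 2^2 · 2455, so s = 2 and d = 2455.
2^2455 mod 9821 = 5938.

5938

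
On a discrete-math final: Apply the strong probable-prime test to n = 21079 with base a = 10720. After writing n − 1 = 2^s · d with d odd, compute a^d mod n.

n − 1 = 21078 = 2^1 · 10539, so s = 1 and d = 10539.
Repeated squaring mod 21079: 10720^1 ≡ 10720, 10720^2 ≡ 16771, 10720^4 ≡ 9344, 10720^8 ≡ 1118, 10720^16 ≡ 6263, 10720^32 ≡ 18229, 10720^64 ≡ 7085, 10720^128 ≡ 8126, 10720^256 ≡ 12448, 10720^512 ≡ 975, 10720^1024 ≡ 2070, 10720^2048 ≡ 5863, 10720^4096 ≡ 15999, 10720^8192 ≡ 5704.
10539 = 8192 + 2048 + 256 + 32 + 8 + 2 + 1, so 10720^10539 ≡ 5704·5863·12448·18229·1118·16771·10720 ≡ 7675 (mod 21079).

7675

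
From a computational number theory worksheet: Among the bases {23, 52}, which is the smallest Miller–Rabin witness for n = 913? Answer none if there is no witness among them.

n − 1 = 912 = 2^4 · 57, so s = 4 and d = 57.
Base 23: x_0 = 23^57 mod 913 = 815. x_0 is neither 1 nor 912, so continue squaring. x_1 = 815^2 mod 913 = 474. x_2 = 474^2 mod 913 = 78. x_3 = 78^2 mod 913 = 606. Reached i = s−1 = 3 without hitting −1: 23 is a Miller–Rabin witness and 913 is composite.
Base 52: x_0 = 52^57 mod 913 = 24. x_0 is neither 1 nor 912, so continue squaring. x_1 = 24^2 mod 913 = 576. x_2 = 576^2 mod 913 = 357. x_3 = 357^2 mod 913 = 542. Reached i = s−1 = 3 without hitting −1: 52 is a Miller–Rabin witness and 913 is composite.
The smallest witness among the given bases is 23.

23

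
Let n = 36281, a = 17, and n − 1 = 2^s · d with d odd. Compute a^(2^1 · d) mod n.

n − 1 = 36280 = 2^3 · 4535, so s = 3 and d = 4535.
Repeated squaring mod 36281: 17^1 ≡ 17, 17^2 ≡ 289, 17^4 ≡ 10959, 17^8 ≡ 9571, 17^16 ≡ 30797, 17^32 ≡ 33588, 17^64 ≡ 32330, 17^128 ≡ 9571, 17^256 ≡ 30797, 17^512 ≡ 33588, 17^1024 ≡ 32330, 17^2048 ≡ 9571, 17^4096 ≡ 30797.
4535 = 4096 + 256 + 128 + 32 + 16 + 4 + 2 + 1, so 17^4535 ≡ 30797·30797·9571·33588·30797·10959·289·17 ≡ 34718 (mod 36281).
x_0 = 34718.
x_1 = 34718^2 mod 36281 = 12142.

12142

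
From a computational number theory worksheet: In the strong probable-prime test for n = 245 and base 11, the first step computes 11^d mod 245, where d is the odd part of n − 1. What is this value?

n − 1 = 244 = 2^2 · 61, so s = 2 and d = 61.
11^61 mod 245 = 81.

81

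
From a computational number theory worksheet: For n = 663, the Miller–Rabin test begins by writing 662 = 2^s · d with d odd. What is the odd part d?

Halving: 662 → 331; 331 is odd.
So 662 = 2^1 · 331.

331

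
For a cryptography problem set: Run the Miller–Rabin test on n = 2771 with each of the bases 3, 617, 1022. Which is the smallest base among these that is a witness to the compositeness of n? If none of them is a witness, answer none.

3

n − 1 = 2770 = 2^1 · 1385, so s = 1 and d = 1385.
Base 3: x_0 = 3^1385 mod 2771 = 2241. x_0 ∉ {1, 2770} and s = 1, so 3 is a Miller–Rabin witness and 2771 is composite.
Base 617: x_0 = 617^1385 mod 2771 = 2681. x_0 ∉ {1, 2770} and s = 1, so 617 is a Miller–Rabin witness and 2771 is composite.
Base 1022: x_0 = 1022^1385 mod 2771 = 2348. x_0 ∉ {1, 2770} and s = 1, so 1022 is a Miller–Rabin witness and 2771 is composite.
The smallest witness among the given bases is 3.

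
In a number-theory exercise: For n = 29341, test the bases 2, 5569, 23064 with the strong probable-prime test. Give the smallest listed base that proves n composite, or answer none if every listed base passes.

none

n − 1 = 29340 = 2^2 · 7335, so s = 2 and d = 7335.
Base 2: x_0 = 2^7335 mod 29341 = 26424. x_0 is neither 1 nor 29340, so continue squaring. x_1 = 26424^2 mod 29341 = 29340. x_1 ≡ −1, so 2 is not a witness.
Base 5569: x_0 = 5569^7335 mod 29341 = 18494. x_0 is neither 1 nor 29340, so continue squaring. x_1 = 18494^2 mod 29341 = 29340. x_1 ≡ −1, so 5569 is not a witness.
Base 23064: x_0 = 23064^7335 mod 29341 = 7431. x_0 is neither 1 nor 29340, so continue squaring. x_1 = 7431^2 mod 29341 = 29340. x_1 ≡ −1, so 23064 is not a witness.
No listed base is a witness for 29341.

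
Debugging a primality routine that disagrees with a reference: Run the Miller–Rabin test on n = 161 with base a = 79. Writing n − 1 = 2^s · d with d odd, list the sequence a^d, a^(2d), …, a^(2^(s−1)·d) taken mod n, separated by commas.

88, 16, 95, 9, 81

n − 1 = 160 = 2^5 · 5, so s = 5 and d = 5.
x_0 = 79^5 mod 161 = 88.
x_1 = 88^2 mod 161 = 16.
x_2 = 16^2 mod 161 = 95.
x_3 = 95^2 mod 161 = 9.
x_4 = 9^2 mod 161 = 81.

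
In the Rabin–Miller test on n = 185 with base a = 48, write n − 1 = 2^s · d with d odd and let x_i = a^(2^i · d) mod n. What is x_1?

174

n − 1 = 184 = 2^3 · 23, so s = 3 and d = 23.
Repeated squaring mod 185: 48^1 ≡ 48, 48^2 ≡ 84, 48^4 ≡ 26, 48^8 ≡ 121, 48^16 ≡ 26.
23 = 16 + 4 + 2 + 1, so 48^23 ≡ 26·26·84·48 ≡ 27 (mod 185).
x_0 = 27.
x_1 = 27^2 mod 185 = 174.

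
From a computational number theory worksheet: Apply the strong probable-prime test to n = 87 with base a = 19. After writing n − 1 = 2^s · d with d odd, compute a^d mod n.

10

n − 1 = 86 = 2^1 · 43, so s = 1 and d = 43.
19^43 mod 87 = 10.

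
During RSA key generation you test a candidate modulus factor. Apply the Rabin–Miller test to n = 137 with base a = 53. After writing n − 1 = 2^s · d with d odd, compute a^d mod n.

n − 1 = 136 = 2^3 · 17, so s = 3 and d = 17.
53^17 mod 137 = 96.

96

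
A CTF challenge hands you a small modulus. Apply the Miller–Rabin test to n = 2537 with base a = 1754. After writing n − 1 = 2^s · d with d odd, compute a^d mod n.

1295

n − 1 = 2536 = 2^3 · 317, so s = 3 and d = 317.
1754^317 mod 2537 = 1295.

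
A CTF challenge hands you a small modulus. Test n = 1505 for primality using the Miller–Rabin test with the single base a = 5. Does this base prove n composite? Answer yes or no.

yes

n − 1 = 1504 = 2^5 · 47, so s = 5 and d = 47.
x_0 = 5^47 mod 1505 = 115.
x_0 is neither 1 nor 1504, so continue squaring.
x_1 = 115^2 mod 1505 = 1185.
x_2 = 1185^2 mod 1505 = 60.
x_3 = 60^2 mod 1505 = 590.
x_4 = 590^2 mod 1505 = 445.
Reached i = s−1 = 4 without hitting −1: 5 is a Miller–Rabin witness and 1505 is composite.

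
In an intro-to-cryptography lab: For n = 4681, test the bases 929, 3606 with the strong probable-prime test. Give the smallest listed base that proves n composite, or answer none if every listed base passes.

3606

n − 1 = 4680 = 2^3 · 585, so s = 3 and d = 585.
Base 929: x_0 = 929^585 mod 4681 = 4680. x_0 = 4680 ≡ −1, so 929 is not a witness.
Base 3606: x_0 = 3606^585 mod 4681 = 993. x_0 is neither 1 nor 4680, so continue squaring. x_1 = 993^2 mod 4681 = 3039. x_2 = 3039^2 mod 4681 = 4589. Reached i = s−1 = 2 without hitting −1: 3606 is a Miller–Rabin witness and 4681 is composite.
The smallest witness among the given bases is 3606.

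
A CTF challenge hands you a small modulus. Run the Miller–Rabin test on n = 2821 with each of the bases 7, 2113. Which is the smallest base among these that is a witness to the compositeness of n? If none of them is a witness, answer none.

7

n − 1 = 2820 = 2^2 · 705, so s = 2 and d = 705.
Base 7: x_0 = 7^705 mod 2821 = 931. x_0 is neither 1 nor 2820, so continue squaring. x_1 = 931^2 mod 2821 = 714. Reached i = s−1 = 1 without hitting −1: 7 is a Miller–Rabin witness and 2821 is composite.
Base 2113: x_0 = 2113^705 mod 2821 = 125. x_0 is neither 1 nor 2820, so continue squaring. x_1 = 125^2 mod 2821 = 1520. Reached i = s−1 = 1 without hitting −1: 2113 is a Miller–Rabin witness and 2821 is composite.
The smallest witness among the given bases is 7.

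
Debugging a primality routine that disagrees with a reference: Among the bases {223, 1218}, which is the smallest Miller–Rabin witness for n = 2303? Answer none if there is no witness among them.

n − 1 = 2302 = 2^1 · 1151, so s = 1 and d = 1151.
Base 223: x_0 = 223^1151 mod 2303 = 1210. x_0 ∉ {1, 2302} and s = 1, so 223 is a Miller–Rabin witness and 2303 is composite.
Base 1218: x_0 = 1218^1151 mod 2303 = 2205. x_0 ∉ {1, 2302} and s = 1, so 1218 is a Miller–Rabin witness and 2303 is composite.
The smallest witness among the given bases is 223.

223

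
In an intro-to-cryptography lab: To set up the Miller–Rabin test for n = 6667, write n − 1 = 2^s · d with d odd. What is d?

Halving: 6666 → 3333; 3333 is odd.
So 6666 = 2^1 · 3333.

3333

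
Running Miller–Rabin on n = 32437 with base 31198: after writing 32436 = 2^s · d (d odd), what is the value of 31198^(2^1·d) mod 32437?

15263

n − 1 = 32436 = 2^2 · 8109, so s = 2 and d = 8109.
x_0 = 31198^8109 mod 32437 = 6904.
x_1 = 6904^2 mod 32437 = 15263.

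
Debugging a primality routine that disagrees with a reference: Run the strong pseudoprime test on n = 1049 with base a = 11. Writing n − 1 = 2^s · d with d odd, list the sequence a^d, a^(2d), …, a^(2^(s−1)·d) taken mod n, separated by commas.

n − 1 = 1048 = 2^3 · 131, so s = 3 and d = 131.
x_0 = 11^131 mod 1049 = 623.
x_1 = 623^2 mod 1049 = 1048.
x_2 = 1048^2 mod 1049 = 1.

623, 1048, 1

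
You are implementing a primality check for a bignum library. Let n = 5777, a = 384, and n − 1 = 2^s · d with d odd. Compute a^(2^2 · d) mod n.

2822

n − 1 = 5776 = 2^4 · 361, so s = 4 and d = 361.
x_0 = 384^361 mod 5777 = 1738.
x_1 = 1738^2 mod 5777 = 5050.
x_2 = 5050^2 mod 5777 = 2822.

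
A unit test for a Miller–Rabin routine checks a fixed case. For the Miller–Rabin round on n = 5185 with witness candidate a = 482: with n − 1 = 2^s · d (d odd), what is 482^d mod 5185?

n − 1 = 5184 = 2^6 · 81, so s = 6 and d = 81.
482^81 mod 5185 = 2097.

2097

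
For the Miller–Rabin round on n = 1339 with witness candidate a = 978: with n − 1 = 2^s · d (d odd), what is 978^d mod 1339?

1067

n − 1 = 1338 = 2^1 · 669, so s = 1 and d = 669.
Repeated squaring mod 1339: 978^1 ≡ 978, 978^2 ≡ 438, 978^4 ≡ 367, 978^8 ≡ 789, 978^16 ≡ 1225, 978^32 ≡ 945, 978^64 ≡ 1251, 978^128 ≡ 1049, 978^256 ≡ 1082, 978^512 ≡ 438.
669 = 512 + 128 + 16 + 8 + 4 + 1, so 978^669 ≡ 438·1049·1225·789·367·978 ≡ 1067 (mod 1339).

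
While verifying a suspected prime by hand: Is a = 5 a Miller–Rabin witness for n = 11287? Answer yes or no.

no

n − 1 = 11286 = 2^1 · 5643, so s = 1 and d = 5643.
x_0 = 5^5643 mod 11287 = 11286.
x_0 = 11286 ≡ −1, so 5 is not a witness.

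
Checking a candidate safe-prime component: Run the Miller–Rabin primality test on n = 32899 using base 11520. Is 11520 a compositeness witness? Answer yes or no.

n − 1 = 32898 = 2^1 · 16449, so s = 1 and d = 16449.
Repeated squaring mod 32899: 11520^1 ≡ 11520, 11520^2 ≡ 28733, 11520^4 ≡ 17783, 11520^8 ≡ 9901, 11520^16 ≡ 23680, 11520^32 ≡ 11844, 11520^64 ≡ 31899, 11520^128 ≡ 13030, 11520^256 ≡ 22060, 11520^512 ≡ 1592, 11520^1024 ≡ 1241, 11520^2048 ≡ 26727, 11520^4096 ≡ 29441, 11520^8192 ≡ 15427, 11520^16384 ≡ 963.
16449 = 16384 + 64 + 1, so 11520^16449 ≡ 963·31899·11520 ≡ 13093 (mod 32899).
x_0 = 11520^16449 mod 32899 = 13093.
x_0 ∉ {1, 32898} and s = 1, so 11520 is a Miller–Rabin witness and 32899 is composite.

yes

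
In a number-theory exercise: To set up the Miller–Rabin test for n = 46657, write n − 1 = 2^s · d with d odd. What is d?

Halving: 46656 → 23328 → 11664 → 5832 → 2916 → 1458 → 729; 729 is odd.
So 46656 = 2^6 · 729.

729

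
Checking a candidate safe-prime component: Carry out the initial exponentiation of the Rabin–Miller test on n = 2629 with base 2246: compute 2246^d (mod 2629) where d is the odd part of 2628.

n − 1 = 2628 = 2^2 · 657, so s = 2 and d = 657.
Repeated squaring mod 2629: 2246^1 ≡ 2246, 2246^2 ≡ 2094, 2246^4 ≡ 2293, 2246^8 ≡ 2478, 2246^16 ≡ 1769, 2246^32 ≡ 851, 2246^64 ≡ 1226, 2246^128 ≡ 1917, 2246^256 ≡ 2176, 2246^512 ≡ 147.
657 = 512 + 128 + 16 + 1, so 2246^657 ≡ 147·1917·1769·2246 ≡ 1162 (mod 2629).

1162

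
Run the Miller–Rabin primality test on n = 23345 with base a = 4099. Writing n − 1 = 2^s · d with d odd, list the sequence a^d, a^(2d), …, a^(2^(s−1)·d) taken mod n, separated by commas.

21039, 18321, 4631, 15451

n − 1 = 23344 = 2^4 · 1459, so s = 4 and d = 1459.
x_0 = 4099^1459 mod 23345 = 21039.
x_1 = 21039^2 mod 23345 = 18321.
x_2 = 18321^2 mod 23345 = 4631.
x_3 = 4631^2 mod 23345 = 15451.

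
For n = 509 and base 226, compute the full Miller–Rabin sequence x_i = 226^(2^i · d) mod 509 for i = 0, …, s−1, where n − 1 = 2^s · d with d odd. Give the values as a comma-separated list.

301, 508

n − 1 = 508 = 2^2 · 127, so s = 2 and d = 127.
x_0 = 226^127 mod 509 = 301.
x_1 = 301^2 mod 509 = 508.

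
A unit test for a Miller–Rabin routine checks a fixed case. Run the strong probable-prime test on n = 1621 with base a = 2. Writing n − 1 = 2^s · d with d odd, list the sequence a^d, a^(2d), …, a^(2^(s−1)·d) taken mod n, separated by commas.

n − 1 = 1620 = 2^2 · 405, so s = 2 and d = 405.
x_0 = 2^405 mod 1621 = 166.
x_1 = 166^2 mod 1621 = 1620.

166, 1620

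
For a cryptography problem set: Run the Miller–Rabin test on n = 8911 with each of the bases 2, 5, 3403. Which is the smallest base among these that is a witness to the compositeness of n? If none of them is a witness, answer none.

n − 1 = 8910 = 2^1 · 4455, so s = 1 and d = 4455.
Base 2: x_0 = 2^4455 mod 8911 = 6364. x_0 ∉ {1, 8910} and s = 1, so 2 is a Miller–Rabin witness and 8911 is composite.
Base 5: x_0 = 5^4455 mod 8911 = 2813. x_0 ∉ {1, 8910} and s = 1, so 5 is a Miller–Rabin witness and 8911 is composite.
Base 3403: x_0 = 3403^4455 mod 8911 = 6364. x_0 ∉ {1, 8910} and s = 1, so 3403 is a Miller–Rabin witness and 8911 is composite.
The smallest witness among the given bases is 2.

2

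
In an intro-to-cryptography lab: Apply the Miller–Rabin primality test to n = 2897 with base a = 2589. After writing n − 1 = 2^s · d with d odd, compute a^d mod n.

2516

n − 1 = 2896 = 2^4 · 181, so s = 4 and d = 181.
Repeated squaring mod 2897: 2589^1 ≡ 2589, 2589^2 ≡ 2160, 2589^4 ≡ 1430, 2589^8 ≡ 2515, 2589^16 ≡ 1074, 2589^32 ≡ 470, 2589^64 ≡ 728, 2589^128 ≡ 2730.
181 = 128 + 32 + 16 + 4 + 1, so 2589^181 ≡ 2730·470·1074·1430·2589 ≡ 2516 (mod 2897).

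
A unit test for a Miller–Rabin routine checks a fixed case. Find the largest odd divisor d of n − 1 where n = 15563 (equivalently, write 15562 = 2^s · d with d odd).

7781

Halving: 15562 → 7781; 7781 is odd.
So 15562 = 2^1 · 7781.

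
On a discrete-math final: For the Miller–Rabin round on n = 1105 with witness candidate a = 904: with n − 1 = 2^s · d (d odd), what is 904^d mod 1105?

294

n − 1 = 1104 = 2^4 · 69, so s = 4 and d = 69.
Repeated squaring mod 1105: 904^1 ≡ 904, 904^2 ≡ 621, 904^4 ≡ 1101, 904^8 ≡ 16, 904^16 ≡ 256, 904^32 ≡ 341, 904^64 ≡ 256.
69 = 64 + 4 + 1, so 904^69 ≡ 256·1101·904 ≡ 294 (mod 1105).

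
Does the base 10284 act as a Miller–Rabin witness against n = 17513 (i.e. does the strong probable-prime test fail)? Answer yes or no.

n − 1 = 17512 = 2^3 · 2189, so s = 3 and d = 2189.
x_0 = 10284^2189 mod 17513 = 5931.
x_0 is neither 1 nor 17512, so continue squaring.
x_1 = 5931^2 mod 17513 = 10657.
x_2 = 10657^2 mod 17513 = 17357.
Reached i = s−1 = 2 without hitting −1: 10284 is a Miller–Rabin witness and 17513 is composite.

yes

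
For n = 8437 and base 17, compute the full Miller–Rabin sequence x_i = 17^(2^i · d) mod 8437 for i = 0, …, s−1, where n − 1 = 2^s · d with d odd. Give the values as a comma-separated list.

n − 1 = 8436 = 2^2 · 2109, so s = 2 and d = 2109.
x_0 = 17^2109 mod 8437 = 1091.
x_1 = 1091^2 mod 8437 = 664.

1091, 664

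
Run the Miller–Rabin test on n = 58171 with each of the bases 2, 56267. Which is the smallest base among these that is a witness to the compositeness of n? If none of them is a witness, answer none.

n − 1 = 58170 = 2^1 · 29085, so s = 1 and d = 29085.
Base 2: x_0 = 2^29085 mod 58171 = 58170. x_0 = 58170 ≡ −1, so 2 is not a witness.
Base 56267: x_0 = 56267^29085 mod 58171 = 58170. x_0 = 58170 ≡ −1, so 56267 is not a witness.
No listed base is a witness for 58171.

none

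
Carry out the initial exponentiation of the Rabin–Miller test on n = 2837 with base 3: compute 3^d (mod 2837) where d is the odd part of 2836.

n − 1 = 2836 = 2^2 · 709, so s = 2 and d = 709.
3^709 mod 2837 = 2421.

2421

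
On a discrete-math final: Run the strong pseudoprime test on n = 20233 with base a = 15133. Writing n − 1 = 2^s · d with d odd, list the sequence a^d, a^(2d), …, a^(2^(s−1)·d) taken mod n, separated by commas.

n − 1 = 20232 = 2^3 · 2529, so s = 3 and d = 2529.
x_0 = 15133^2529 mod 20233 = 14274.
x_1 = 14274^2 mod 20233 = 766.
x_2 = 766^2 mod 20233 = 20232.

14274, 766, 20232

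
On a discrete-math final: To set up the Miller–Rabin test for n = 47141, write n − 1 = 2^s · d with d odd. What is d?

Halving: 47140 → 23570 → 11785; 11785 is odd.
So 47140 = 2^2 · 11785.

11785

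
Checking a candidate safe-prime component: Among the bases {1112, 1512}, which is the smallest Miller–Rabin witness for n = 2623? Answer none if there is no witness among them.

n − 1 = 2622 = 2^1 · 1311, so s = 1 and d = 1311.
Base 1112: x_0 = 1112^1311 mod 2623 = 2622. x_0 = 2622 ≡ −1, so 1112 is not a witness.
Base 1512: x_0 = 1512^1311 mod 2623 = 2622. x_0 = 2622 ≡ −1, so 1512 is not a witness.
No listed base is a witness for 2623.

none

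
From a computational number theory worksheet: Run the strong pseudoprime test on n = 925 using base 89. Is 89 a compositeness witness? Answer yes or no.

yes

n − 1 = 924 = 2^2 · 231, so s = 2 and d = 231.
By repeated squaring, 89^231 ≡ 689 (mod 925).
x_0 = 89^231 mod 925 = 689.
x_0 is neither 1 nor 924, so continue squaring.
x_1 = 689^2 mod 925 = 196.
Reached i = s−1 = 1 without hitting −1: 89 is a Miller–Rabin witness and 925 is composite.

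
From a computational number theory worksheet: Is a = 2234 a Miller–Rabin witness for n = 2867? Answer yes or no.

n − 1 = 2866 = 2^1 · 1433, so s = 1 and d = 1433.
Repeated squaring mod 2867: 2234^1 ≡ 2234, 2234^2 ≡ 2176, 2234^4 ≡ 1559, 2234^8 ≡ 2132, 2234^16 ≡ 1229, 2234^32 ≡ 2399, 2234^64 ≡ 1132, 2234^128 ≡ 2742, 2234^256 ≡ 1290, 2234^512 ≡ 1240, 2234^1024 ≡ 888.
1433 = 1024 + 256 + 128 + 16 + 8 + 1, so 2234^1433 ≡ 888·1290·2742·1229·2132·2234 ≡ 638 (mod 2867).
x_0 = 2234^1433 mod 2867 = 638.
x_0 ∉ {1, 2866} and s = 1, so 2234 is a Miller–Rabin witness and 2867 is composite.

yes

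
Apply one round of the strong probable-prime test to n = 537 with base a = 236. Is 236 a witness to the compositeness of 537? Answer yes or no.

yes

n − 1 = 536 = 2^3 · 67, so s = 3 and d = 67.
Repeated squaring mod 537: 236^1 ≡ 236, 236^2 ≡ 385, 236^4 ≡ 13, 236^8 ≡ 169, 236^16 ≡ 100, 236^32 ≡ 334, 236^64 ≡ 397.
67 = 64 + 2 + 1, so 236^67 ≡ 397·385·236 ≡ 56 (mod 537).
x_0 = 236^67 mod 537 = 56.
x_0 is neither 1 nor 536, so continue squaring.
x_1 = 56^2 mod 537 = 451.
x_2 = 451^2 mod 537 = 415.
Reached i = s−1 = 2 without hitting −1: 236 is a Miller–Rabin witness and 537 is composite.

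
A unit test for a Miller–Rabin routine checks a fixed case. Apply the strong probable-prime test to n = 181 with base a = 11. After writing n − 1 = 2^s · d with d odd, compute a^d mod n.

n − 1 = 180 = 2^2 · 45, so s = 2 and d = 45.
11^45 mod 181 = 180.

180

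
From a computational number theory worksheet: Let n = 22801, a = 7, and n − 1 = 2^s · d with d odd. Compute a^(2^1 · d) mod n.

15252

n − 1 = 22800 = 2^4 · 1425, so s = 4 and d = 1425.
Repeated squaring mod 22801: 7^1 ≡ 7, 7^2 ≡ 49, 7^4 ≡ 2401, 7^8 ≡ 18949, 7^16 ≡ 17254, 7^32 ≡ 10660, 7^64 ≡ 18217, 7^128 ≡ 13335, 7^256 ≡ 20027, 7^512 ≡ 11139, 7^1024 ≡ 17080.
1425 = 1024 + 256 + 128 + 16 + 1, so 7^1425 ≡ 17080·20027·13335·17254·7 ≡ 3774 (mod 22801).
x_0 = 3774.
x_1 = 3774^2 mod 22801 = 15252.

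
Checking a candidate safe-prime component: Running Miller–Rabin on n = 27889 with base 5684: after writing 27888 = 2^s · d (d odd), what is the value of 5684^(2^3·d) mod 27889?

13695

n − 1 = 27888 = 2^4 · 1743, so s = 4 and d = 1743.
x_0 = 5684^1743 mod 27889 = 8685.
x_1 = 8685^2 mod 27889 = 17369.
x_2 = 17369^2 mod 27889 = 6848.
x_3 = 6848^2 mod 27889 = 13695.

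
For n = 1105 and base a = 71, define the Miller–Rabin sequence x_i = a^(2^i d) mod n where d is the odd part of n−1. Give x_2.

846

n − 1 = 1104 = 2^4 · 69, so s = 4 and d = 69.
x_0 = 71^69 mod 1105 = 226.
x_1 = 226^2 mod 1105 = 246.
x_2 = 246^2 mod 1105 = 846.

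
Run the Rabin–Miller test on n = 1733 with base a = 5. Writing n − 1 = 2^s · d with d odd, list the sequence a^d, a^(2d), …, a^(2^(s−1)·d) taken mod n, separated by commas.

1323, 1732

n − 1 = 1732 = 2^2 · 433, so s = 2 and d = 433.
x_0 = 5^433 mod 1733 = 1323.
x_1 = 1323^2 mod 1733 = 1732.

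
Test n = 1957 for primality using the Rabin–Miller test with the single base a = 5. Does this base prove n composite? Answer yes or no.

yes

n − 1 = 1956 = 2^2 · 489, so s = 2 and d = 489.
x_0 = 5^489 mod 1957 = 1949.
x_0 is neither 1 nor 1956, so continue squaring.
x_1 = 1949^2 mod 1957 = 64.
Reached i = s−1 = 1 without hitting −1: 5 is a Miller–Rabin witness and 1957 is composite.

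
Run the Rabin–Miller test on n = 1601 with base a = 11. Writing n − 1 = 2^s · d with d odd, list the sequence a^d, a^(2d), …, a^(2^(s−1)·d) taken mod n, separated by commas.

n − 1 = 1600 = 2^6 · 25, so s = 6 and d = 25.
x_0 = 11^25 mod 1601 = 520.
x_1 = 520^2 mod 1601 = 1432.
x_2 = 1432^2 mod 1601 = 1344.
x_3 = 1344^2 mod 1601 = 408.
x_4 = 408^2 mod 1601 = 1561.
x_5 = 1561^2 mod 1601 = 1600.

520, 1432, 1344, 408, 1561, 1600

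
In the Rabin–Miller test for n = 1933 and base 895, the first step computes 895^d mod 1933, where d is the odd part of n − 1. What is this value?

1

n − 1 = 1932 = 2^2 · 483, so s = 2 and d = 483.
895^483 mod 1933 = 1.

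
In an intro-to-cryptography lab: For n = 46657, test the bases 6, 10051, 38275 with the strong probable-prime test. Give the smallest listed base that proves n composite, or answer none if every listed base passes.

10051

n − 1 = 46656 = 2^6 · 729, so s = 6 and d = 729.
Base 6: x_0 = 6^729 mod 46657 = 46441. x_0 is neither 1 nor 46656, so continue squaring. x_1 = 46441^2 mod 46657 = 46656. x_1 ≡ −1, so 6 is not a witness.
Base 10051: x_0 = 10051^729 mod 46657 = 18790. x_0 is neither 1 nor 46656, so continue squaring. x_1 = 18790^2 mod 46657 = 10581. x_2 = 10581^2 mod 46657 = 27418. x_3 = 27418^2 mod 46657 = 9140. x_4 = 9140^2 mod 46657 = 23570. x_5 = 23570^2 mod 46657 = 1. x_5 = 1 but x_4 ≠ ±1, a nontrivial square root of 1 — 10051 is a witness and 46657 is composite.
Base 38275: x_0 = 38275^729 mod 46657 = 34971. x_0 is neither 1 nor 46656, so continue squaring. x_1 = 34971^2 mod 46657 = 44214. x_2 = 44214^2 mod 46657 = 42810. x_3 = 42810^2 mod 46657 = 9140. x_4 = 9140^2 mod 46657 = 23570. x_5 = 23570^2 mod 46657 = 1. x_5 = 1 but x_4 ≠ ±1, a nontrivial square root of 1 — 38275 is a witness and 46657 is composite.
The smallest witness among the given bases is 10051.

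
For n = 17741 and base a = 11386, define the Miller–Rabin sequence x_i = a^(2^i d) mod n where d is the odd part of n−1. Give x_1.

15644

n − 1 = 17740 = 2^2 · 4435, so s = 2 and d = 4435.
Repeated squaring mod 17741: 11386^1 ≡ 11386, 11386^2 ≡ 7509, 11386^4 ≡ 4183, 11386^8 ≡ 4863, 11386^16 ≡ 16, 11386^32 ≡ 256, 11386^64 ≡ 12313, 11386^128 ≡ 13124, 11386^256 ≡ 9748, 11386^512 ≡ 2708, 11386^1024 ≡ 6231, 11386^2048 ≡ 8053, 11386^4096 ≡ 7454.
4435 = 4096 + 256 + 64 + 16 + 2 + 1, so 11386^4435 ≡ 7454·9748·12313·16·7509·11386 ≡ 1440 (mod 17741).
x_0 = 1440.
x_1 = 1440^2 mod 17741 = 15644.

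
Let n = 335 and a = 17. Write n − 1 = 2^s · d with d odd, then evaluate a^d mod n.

n − 1 = 334 = 2^1 · 167, so s = 1 and d = 167.
Repeated squaring mod 335: 17^1 ≡ 17, 17^2 ≡ 289, 17^4 ≡ 106, 17^8 ≡ 181, 17^16 ≡ 266, 17^32 ≡ 71, 17^64 ≡ 16, 17^128 ≡ 256.
167 = 128 + 32 + 4 + 2 + 1, so 17^167 ≡ 256·71·106·289·17 ≡ 88 (mod 335).

88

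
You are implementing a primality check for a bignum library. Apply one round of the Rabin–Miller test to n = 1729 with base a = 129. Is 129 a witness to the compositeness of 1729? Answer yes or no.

n − 1 = 1728 = 2^6 · 27, so s = 6 and d = 27.
Repeated squaring mod 1729: 129^1 ≡ 129, 129^2 ≡ 1080, 129^4 ≡ 1054, 129^8 ≡ 898, 129^16 ≡ 690.
27 = 16 + 8 + 2 + 1, so 129^27 ≡ 690·898·1080·129 ≡ 1728 (mod 1729).
x_0 = 129^27 mod 1729 = 1728.
x_0 = 1728 ≡ −1, so 129 is not a witness.

no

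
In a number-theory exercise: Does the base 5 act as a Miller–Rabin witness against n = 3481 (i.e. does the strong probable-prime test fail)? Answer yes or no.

yes

n − 1 = 3480 = 2^3 · 435, so s = 3 and d = 435.
Repeated squaring mod 3481: 5^1 ≡ 5, 5^2 ≡ 25, 5^4 ≡ 625, 5^8 ≡ 753, 5^16 ≡ 3087, 5^32 ≡ 2072, 5^64 ≡ 1111, 5^128 ≡ 2047, 5^256 ≡ 2566.
435 = 256 + 128 + 32 + 16 + 2 + 1, so 5^435 ≡ 2566·2047·2072·3087·25·5 ≡ 2184 (mod 3481).
x_0 = 5^435 mod 3481 = 2184.
x_0 is neither 1 nor 3480, so continue squaring.
x_1 = 2184^2 mod 3481 = 886.
x_2 = 886^2 mod 3481 = 1771.
Reached i = s−1 = 2 without hitting −1: 5 is a Miller–Rabin witness and 3481 is composite.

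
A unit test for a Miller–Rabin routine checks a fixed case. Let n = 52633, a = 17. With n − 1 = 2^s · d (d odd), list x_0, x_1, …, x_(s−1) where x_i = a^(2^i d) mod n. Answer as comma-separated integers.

n − 1 = 52632 = 2^3 · 6579, so s = 3 and d = 6579.
x_0 = 17^6579 mod 52633 = 825.
x_1 = 825^2 mod 52633 = 49029.
x_2 = 49029^2 mod 52633 = 41098.

825, 49029, 41098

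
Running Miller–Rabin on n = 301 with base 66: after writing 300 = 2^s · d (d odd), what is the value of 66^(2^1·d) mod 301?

127

n − 1 = 300 = 2^2 · 75, so s = 2 and d = 75.
x_0 = 66^75 mod 301 = 188.
x_1 = 188^2 mod 301 = 127.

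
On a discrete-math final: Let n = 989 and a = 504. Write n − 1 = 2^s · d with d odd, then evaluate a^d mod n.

497

n − 1 = 988 = 2^2 · 247, so s = 2 and d = 247.
Repeated squaring mod 989: 504^1 ≡ 504, 504^2 ≡ 832, 504^4 ≡ 913, 504^8 ≡ 831, 504^16 ≡ 239, 504^32 ≡ 748, 504^64 ≡ 719, 504^128 ≡ 703.
247 = 128 + 64 + 32 + 16 + 4 + 2 + 1, so 504^247 ≡ 703·719·748·239·913·832·504 ≡ 497 (mod 989).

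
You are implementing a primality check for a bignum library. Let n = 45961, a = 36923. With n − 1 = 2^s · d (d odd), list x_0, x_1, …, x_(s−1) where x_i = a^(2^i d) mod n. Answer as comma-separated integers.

1147, 28701, 34359

n − 1 = 45960 = 2^3 · 5745, so s = 3 and d = 5745.
x_0 = 36923^5745 mod 45961 = 1147.
x_1 = 1147^2 mod 45961 = 28701.
x_2 = 28701^2 mod 45961 = 34359.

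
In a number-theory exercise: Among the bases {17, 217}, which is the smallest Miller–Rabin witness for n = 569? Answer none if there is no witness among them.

none

n − 1 = 568 = 2^3 · 71, so s = 3 and d = 71.
Base 17: x_0 = 17^71 mod 569 = 86. x_0 is neither 1 nor 568, so continue squaring. x_1 = 86^2 mod 569 = 568. x_1 ≡ −1, so 17 is not a witness.
Base 217: x_0 = 217^71 mod 569 = 277. x_0 is neither 1 nor 568, so continue squaring. x_1 = 277^2 mod 569 = 483. x_2 = 483^2 mod 569 = 568. x_2 ≡ −1, so 217 is not a witness.
No listed base is a witness for 569.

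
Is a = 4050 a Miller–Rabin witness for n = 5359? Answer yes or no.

n − 1 = 5358 = 2^1 · 2679, so s = 1 and d = 2679.
By repeated squaring, 4050^2679 ≡ 1076 (mod 5359).
x_0 = 4050^2679 mod 5359 = 1076.
x_0 ∉ {1, 5358} and s = 1, so 4050 is a Miller–Rabin witness and 5359 is composite.

yes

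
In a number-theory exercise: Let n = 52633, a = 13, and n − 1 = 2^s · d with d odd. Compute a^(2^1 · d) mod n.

44703

n − 1 = 52632 = 2^3 · 6579, so s = 3 and d = 6579.
Repeated squaring mod 52633: 13^1 ≡ 13, 13^2 ≡ 169, 13^4 ≡ 28561, 13^8 ≡ 24487, 13^16 ≡ 18033, 13^32 ≡ 22415, 13^64 ≡ 50240, 13^128 ≡ 42085, 13^256 ≡ 46775, 13^512 ≡ 52081, 13^1024 ≡ 41539, 13^2048 ≡ 20882, 13^4096 ≡ 46152.
6579 = 4096 + 2048 + 256 + 128 + 32 + 16 + 2 + 1, so 13^6579 ≡ 46152·20882·46775·42085·22415·18033·169·13 ≡ 36875 (mod 52633).
x_0 = 36875.
x_1 = 36875^2 mod 52633 = 44703.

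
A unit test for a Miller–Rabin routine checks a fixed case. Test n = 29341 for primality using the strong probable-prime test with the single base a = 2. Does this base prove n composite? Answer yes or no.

no

n − 1 = 29340 = 2^2 · 7335, so s = 2 and d = 7335.
x_0 = 2^7335 mod 29341 = 26424.
x_0 is neither 1 nor 29340, so continue squaring.
x_1 = 26424^2 mod 29341 = 29340.
x_1 ≡ −1, so 2 is not a witness.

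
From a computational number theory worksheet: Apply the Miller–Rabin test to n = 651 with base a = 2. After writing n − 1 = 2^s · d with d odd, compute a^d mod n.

590

n − 1 = 650 = 2^1 · 325, so s = 1 and d = 325.
2^325 mod 651 = 590.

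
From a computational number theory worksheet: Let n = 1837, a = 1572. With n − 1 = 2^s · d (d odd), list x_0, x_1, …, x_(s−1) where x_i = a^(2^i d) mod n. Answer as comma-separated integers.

1055, 1640

n − 1 = 1836 = 2^2 · 459, so s = 2 and d = 459.
x_0 = 1572^459 mod 1837 = 1055.
x_1 = 1055^2 mod 1837 = 1640.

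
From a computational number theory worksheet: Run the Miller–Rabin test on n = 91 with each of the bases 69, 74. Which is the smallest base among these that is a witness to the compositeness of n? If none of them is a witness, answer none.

none

n − 1 = 90 = 2^1 · 45, so s = 1 and d = 45.
Base 69: x_0 = 69^45 mod 91 = 90. x_0 = 90 ≡ −1, so 69 is not a witness.
Base 74: x_0 = 74^45 mod 91 = 1. x_0 = 1, so 74 is not a witness.
No listed base is a witness for 91.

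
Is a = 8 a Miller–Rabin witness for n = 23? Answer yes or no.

no

n − 1 = 22 = 2^1 · 11, so s = 1 and d = 11.
x_0 = 8^11 mod 23 = 1.
x_0 = 1, so 8 is not a witness.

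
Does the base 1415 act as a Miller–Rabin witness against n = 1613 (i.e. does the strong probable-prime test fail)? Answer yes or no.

no

n − 1 = 1612 = 2^2 · 403, so s = 2 and d = 403.
x_0 = 1415^403 mod 1613 = 1.
x_0 = 1, so 1415 is not a witness.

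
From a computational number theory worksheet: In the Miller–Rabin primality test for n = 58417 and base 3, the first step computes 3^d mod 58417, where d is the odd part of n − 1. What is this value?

n − 1 = 58416 = 2^4 · 3651, so s = 4 and d = 3651.
3^3651 mod 58417 = 17843.

17843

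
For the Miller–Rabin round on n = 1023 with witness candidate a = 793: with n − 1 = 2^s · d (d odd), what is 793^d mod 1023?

793

n − 1 = 1022 = 2^1 · 511, so s = 1 and d = 511.
By repeated squaring, 793^511 ≡ 793 (mod 1023).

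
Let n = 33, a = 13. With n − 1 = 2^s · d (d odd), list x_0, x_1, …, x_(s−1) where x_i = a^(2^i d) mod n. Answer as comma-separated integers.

n − 1 = 32 = 2^5 · 1, so s = 5 and d = 1.
x_0 = 13^1 mod 33 = 13.
x_1 = 13^2 mod 33 = 4.
x_2 = 4^2 mod 33 = 16.
x_3 = 16^2 mod 33 = 25.
x_4 = 25^2 mod 33 = 31.

13, 4, 16, 25, 31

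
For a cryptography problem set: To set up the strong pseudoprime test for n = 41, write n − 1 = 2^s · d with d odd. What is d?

Halving: 40 → 20 → 10 → 5; 5 is odd.
So 40 = 2^3 · 5.

5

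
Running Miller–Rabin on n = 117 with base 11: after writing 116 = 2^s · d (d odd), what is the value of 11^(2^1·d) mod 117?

n − 1 = 116 = 2^2 · 29, so s = 2 and d = 29.
Repeated squaring mod 117: 11^1 ≡ 11, 11^2 ≡ 4, 11^4 ≡ 16, 11^8 ≡ 22, 11^16 ≡ 16.
29 = 16 + 8 + 4 + 1, so 11^29 ≡ 16·22·16·11 ≡ 59 (mod 117).
x_0 = 59.
x_1 = 59^2 mod 117 = 88.

88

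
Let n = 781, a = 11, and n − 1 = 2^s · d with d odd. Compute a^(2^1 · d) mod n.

n − 1 = 780 = 2^2 · 195, so s = 2 and d = 195.
x_0 = 11^195 mod 781 = 396.
x_1 = 396^2 mod 781 = 616.

616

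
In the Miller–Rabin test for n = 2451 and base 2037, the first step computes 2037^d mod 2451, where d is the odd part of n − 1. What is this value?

2151

n − 1 = 2450 = 2^1 · 1225, so s = 1 and d = 1225.
2037^1225 mod 2451 = 2151.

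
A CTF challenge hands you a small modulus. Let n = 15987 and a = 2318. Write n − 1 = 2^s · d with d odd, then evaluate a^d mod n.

n − 1 = 15986 = 2^1 · 7993, so s = 1 and d = 7993.
2318^7993 mod 15987 = 9764.

9764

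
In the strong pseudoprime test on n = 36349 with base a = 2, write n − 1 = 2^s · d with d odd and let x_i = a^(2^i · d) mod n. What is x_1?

351

n − 1 = 36348 = 2^2 · 9087, so s = 2 and d = 9087.
x_0 = 2^9087 mod 36349 = 14838.
x_1 = 14838^2 mod 36349 = 351.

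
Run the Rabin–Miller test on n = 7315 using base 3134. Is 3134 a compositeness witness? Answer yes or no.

n − 1 = 7314 = 2^1 · 3657, so s = 1 and d = 3657.
x_0 = 3134^3657 mod 7315 = 7314.
x_0 = 7314 ≡ −1, so 3134 is not a witness.

no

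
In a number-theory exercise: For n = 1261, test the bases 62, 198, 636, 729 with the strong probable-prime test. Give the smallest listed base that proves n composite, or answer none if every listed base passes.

n − 1 = 1260 = 2^2 · 315, so s = 2 and d = 315.
Base 62: x_0 = 62^315 mod 1261 = 1260. x_0 = 1260 ≡ −1, so 62 is not a witness.
Base 198: x_0 = 198^315 mod 1261 = 937. x_0 is neither 1 nor 1260, so continue squaring. x_1 = 937^2 mod 1261 = 313. Reached i = s−1 = 1 without hitting −1: 198 is a Miller–Rabin witness and 1261 is composite.
Base 636: x_0 = 636^315 mod 1261 = 324. x_0 is neither 1 nor 1260, so continue squaring. x_1 = 324^2 mod 1261 = 313. Reached i = s−1 = 1 without hitting −1: 636 is a Miller–Rabin witness and 1261 is composite.
Base 729: x_0 = 729^315 mod 1261 = 937. x_0 is neither 1 nor 1260, so continue squaring. x_1 = 937^2 mod 1261 = 313. Reached i = s−1 = 1 without hitting −1: 729 is a Miller–Rabin witness and 1261 is composite.
The smallest witness among the given bases is 198.

198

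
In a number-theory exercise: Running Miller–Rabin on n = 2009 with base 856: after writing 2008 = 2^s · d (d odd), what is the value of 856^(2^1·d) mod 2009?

n − 1 = 2008 = 2^3 · 251, so s = 3 and d = 251.
x_0 = 856^251 mod 2009 = 620.
x_1 = 620^2 mod 2009 = 681.

681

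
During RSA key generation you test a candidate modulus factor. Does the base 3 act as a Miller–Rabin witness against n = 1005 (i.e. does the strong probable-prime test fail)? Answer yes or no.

n − 1 = 1004 = 2^2 · 251, so s = 2 and d = 251.
x_0 = 3^251 mod 1005 = 387.
x_0 is neither 1 nor 1004, so continue squaring.
x_1 = 387^2 mod 1005 = 24.
Reached i = s−1 = 1 without hitting −1: 3 is a Miller–Rabin witness and 1005 is composite.

yes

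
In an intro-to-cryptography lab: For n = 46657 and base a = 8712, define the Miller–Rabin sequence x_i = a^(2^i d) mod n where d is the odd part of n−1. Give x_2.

n − 1 = 46656 = 2^6 · 729, so s = 6 and d = 729.
x_0 = 8712^729 mod 46657 = 41631.
x_1 = 41631^2 mod 46657 = 19239.
x_2 = 19239^2 mod 46657 = 9140.

9140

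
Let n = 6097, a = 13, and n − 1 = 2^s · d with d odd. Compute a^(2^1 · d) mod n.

n − 1 = 6096 = 2^4 · 381, so s = 4 and d = 381.
By repeated squaring, 13^381 ≡ 2470 (mod 6097).
x_0 = 2470.
x_1 = 2470^2 mod 6097 = 3900.

3900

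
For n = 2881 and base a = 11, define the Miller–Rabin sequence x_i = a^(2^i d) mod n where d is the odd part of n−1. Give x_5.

2854

n − 1 = 2880 = 2^6 · 45, so s = 6 and d = 45.
By repeated squaring, 11^45 ≡ 1546 (mod 2881).
x_0 = 1546.
x_1 = 1546^2 mod 2881 = 1767.
x_2 = 1767^2 mod 2881 = 2166.
x_3 = 2166^2 mod 2881 = 1288.
x_4 = 1288^2 mod 2881 = 2369.
x_5 = 2369^2 mod 2881 = 2854.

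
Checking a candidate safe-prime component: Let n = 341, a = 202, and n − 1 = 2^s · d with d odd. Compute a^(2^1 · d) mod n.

1

n − 1 = 340 = 2^2 · 85, so s = 2 and d = 85.
By repeated squaring, 202^85 ≡ 1 (mod 341).
x_0 = 1.
x_1 = 1^2 mod 341 = 1.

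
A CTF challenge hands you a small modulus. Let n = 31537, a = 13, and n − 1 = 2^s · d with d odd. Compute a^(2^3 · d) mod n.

20375

n − 1 = 31536 = 2^4 · 1971, so s = 4 and d = 1971.
x_0 = 13^1971 mod 31537 = 12872.
x_1 = 12872^2 mod 31537 = 24523.
x_2 = 24523^2 mod 31537 = 30013.
x_3 = 30013^2 mod 31537 = 20375.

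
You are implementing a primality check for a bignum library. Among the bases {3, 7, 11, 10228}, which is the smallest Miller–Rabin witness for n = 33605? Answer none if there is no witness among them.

n − 1 = 33604 = 2^2 · 8401, so s = 2 and d = 8401.
Base 3: x_0 = 3^8401 mod 33605 = 25028. x_0 is neither 1 nor 33604, so continue squaring. x_1 = 25028^2 mod 33605 = 3584. Reached i = s−1 = 1 without hitting −1: 3 is a Miller–Rabin witness and 33605 is composite.
Base 7: x_0 = 7^8401 mod 33605 = 23602. x_0 is neither 1 nor 33604, so continue squaring. x_1 = 23602^2 mod 33605 = 17924. Reached i = s−1 = 1 without hitting −1: 7 is a Miller–Rabin witness and 33605 is composite.
Base 11: x_0 = 11^8401 mod 33605 = 10021. x_0 is neither 1 nor 33604, so continue squaring. x_1 = 10021^2 mod 33605 = 8701. Reached i = s−1 = 1 without hitting −1: 11 is a Miller–Rabin witness and 33605 is composite.
Base 10228: x_0 = 10228^8401 mod 33605 = 23813. x_0 is neither 1 nor 33604, so continue squaring. x_1 = 23813^2 mod 33605 = 8199. Reached i = s−1 = 1 without hitting −1: 10228 is a Miller–Rabin witness and 33605 is composite.
The smallest witness among the given bases is 3.

3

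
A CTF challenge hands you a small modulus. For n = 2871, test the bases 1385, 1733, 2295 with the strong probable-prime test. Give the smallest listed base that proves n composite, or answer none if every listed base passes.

n − 1 = 2870 = 2^1 · 1435, so s = 1 and d = 1435.
Base 1385: x_0 = 1385^1435 mod 2871 = 2870. x_0 = 2870 ≡ −1, so 1385 is not a witness.
Base 1733: x_0 = 1733^1435 mod 2871 = 1913. x_0 ∉ {1, 2870} and s = 1, so 1733 is a Miller–Rabin witness and 2871 is composite.
Base 2295: x_0 = 2295^1435 mod 2871 = 2232. x_0 ∉ {1, 2870} and s = 1, so 2295 is a Miller–Rabin witness and 2871 is composite.
The smallest witness among the given bases is 1733.

1733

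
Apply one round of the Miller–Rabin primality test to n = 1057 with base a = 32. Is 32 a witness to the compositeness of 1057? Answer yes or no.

no

n − 1 = 1056 = 2^5 · 33, so s = 5 and d = 33.
Repeated squaring mod 1057: 32^1 ≡ 32, 32^2 ≡ 1024, 32^4 ≡ 32, 32^8 ≡ 1024, 32^16 ≡ 32, 32^32 ≡ 1024.
33 = 32 + 1, so 32^33 ≡ 1024·32 ≡ 1 (mod 1057).
x_0 = 32^33 mod 1057 = 1.
x_0 = 1, so 32 is not a witness.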